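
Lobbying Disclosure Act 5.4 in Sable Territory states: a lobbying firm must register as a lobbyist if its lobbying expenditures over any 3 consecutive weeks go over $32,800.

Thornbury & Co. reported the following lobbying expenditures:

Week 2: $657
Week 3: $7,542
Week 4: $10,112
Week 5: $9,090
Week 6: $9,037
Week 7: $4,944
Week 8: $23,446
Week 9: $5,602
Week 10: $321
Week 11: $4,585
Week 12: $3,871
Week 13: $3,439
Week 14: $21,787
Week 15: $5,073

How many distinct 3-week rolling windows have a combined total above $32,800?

2

Week 2–Week 4: $657 + $7,542 + $10,112 = $18,311 (under)
Week 3–Week 5: $7,542 + $10,112 + $9,090 = $26,744 (under)
Week 4–Week 6: $10,112 + $9,090 + $9,037 = $28,239 (under)
Week 5–Week 7: $9,090 + $9,037 + $4,944 = $23,071 (under)
Week 6–Week 8: $9,037 + $4,944 + $23,446 = $37,427 (over)
Week 7–Week 9: $4,944 + $23,446 + $5,602 = $33,992 (over)
Week 8–Week 10: $23,446 + $5,602 + $321 = $29,369 (under)
Week 9–Week 11: $5,602 + $321 + $4,585 = $10,508 (under)
Week 10–Week 12: $321 + $4,585 + $3,871 = $8,777 (under)
Week 11–Week 13: $4,585 + $3,871 + $3,439 = $11,895 (under)
Week 12–Week 14: $3,871 + $3,439 + $21,787 = $29,097 (under)
Week 13–Week 15: $3,439 + $21,787 + $5,073 = $30,299 (under)
2 windows exceed the threshold.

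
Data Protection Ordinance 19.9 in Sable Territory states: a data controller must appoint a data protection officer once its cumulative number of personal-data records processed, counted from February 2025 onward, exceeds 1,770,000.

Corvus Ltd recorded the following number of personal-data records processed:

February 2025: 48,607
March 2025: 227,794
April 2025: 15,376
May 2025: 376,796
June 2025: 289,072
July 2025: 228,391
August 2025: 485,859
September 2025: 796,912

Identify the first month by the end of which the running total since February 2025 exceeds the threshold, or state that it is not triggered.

September 2025

Through February 2025: 48,607
Through March 2025: 276,401
Through April 2025: 291,777
Through May 2025: 668,573
Through June 2025: 957,645
Through July 2025: 1,186,036
Through August 2025: 1,671,895
Through September 2025: 2,468,807 ← exceeds threshold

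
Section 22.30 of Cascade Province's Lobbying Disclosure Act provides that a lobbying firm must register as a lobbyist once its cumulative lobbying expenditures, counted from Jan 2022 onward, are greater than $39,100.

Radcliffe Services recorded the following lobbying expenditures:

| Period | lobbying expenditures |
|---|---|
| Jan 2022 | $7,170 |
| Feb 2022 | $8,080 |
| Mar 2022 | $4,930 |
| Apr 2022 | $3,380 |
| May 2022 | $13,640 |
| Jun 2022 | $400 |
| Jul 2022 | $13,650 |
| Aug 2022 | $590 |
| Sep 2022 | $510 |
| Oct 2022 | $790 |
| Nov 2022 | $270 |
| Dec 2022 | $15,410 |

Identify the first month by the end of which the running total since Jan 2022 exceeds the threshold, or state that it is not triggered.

Through Jan 2022: $7,170
Through Feb 2022: $15,250
Through Mar 2022: $20,180
Through Apr 2022: $23,560
Through May 2022: $37,200
Through Jun 2022: $37,600
Through Jul 2022: $51,250 ← exceeds threshold

Jul 2022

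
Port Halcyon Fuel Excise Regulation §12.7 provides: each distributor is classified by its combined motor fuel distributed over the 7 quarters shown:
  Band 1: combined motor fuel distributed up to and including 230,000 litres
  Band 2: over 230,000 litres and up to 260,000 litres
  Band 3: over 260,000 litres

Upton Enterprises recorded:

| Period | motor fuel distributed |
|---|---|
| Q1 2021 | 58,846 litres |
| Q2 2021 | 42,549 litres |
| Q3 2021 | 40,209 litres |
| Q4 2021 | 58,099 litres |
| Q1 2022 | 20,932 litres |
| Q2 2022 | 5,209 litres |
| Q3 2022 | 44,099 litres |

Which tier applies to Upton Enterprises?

Combined motor fuel distributed: 58,846 litres + 42,549 litres + 40,209 litres + 58,099 litres + 20,932 litres + 5,209 litres + 44,099 litres = 269,943 litres.
269,943 litres > 260,000 litres, so Band 3 applies.

Band 3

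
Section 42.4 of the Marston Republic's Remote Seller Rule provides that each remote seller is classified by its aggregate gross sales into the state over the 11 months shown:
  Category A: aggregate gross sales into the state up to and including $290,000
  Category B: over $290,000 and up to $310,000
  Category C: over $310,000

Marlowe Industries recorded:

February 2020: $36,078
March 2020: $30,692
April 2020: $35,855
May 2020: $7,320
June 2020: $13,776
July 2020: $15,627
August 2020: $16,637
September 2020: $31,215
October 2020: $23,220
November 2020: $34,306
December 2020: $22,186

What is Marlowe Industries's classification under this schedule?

Aggregate gross sales into the state: $36,078 + $30,692 + $35,855 + $7,320 + $13,776 + $15,627 + $16,637 + $31,215 + $23,220 + $34,306 + $22,186 = $266,912.
$266,912 ≤ $290,000, so Category A applies.

Category A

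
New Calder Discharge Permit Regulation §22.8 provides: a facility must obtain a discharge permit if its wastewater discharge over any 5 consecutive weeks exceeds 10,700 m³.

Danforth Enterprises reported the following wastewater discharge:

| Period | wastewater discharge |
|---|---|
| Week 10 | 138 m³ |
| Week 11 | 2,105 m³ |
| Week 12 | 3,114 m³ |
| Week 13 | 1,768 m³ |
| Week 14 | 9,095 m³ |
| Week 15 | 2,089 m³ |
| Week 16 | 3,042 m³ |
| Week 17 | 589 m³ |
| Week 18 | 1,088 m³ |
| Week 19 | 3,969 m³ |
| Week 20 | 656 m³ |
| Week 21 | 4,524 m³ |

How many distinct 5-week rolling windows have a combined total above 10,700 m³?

Week 10–Week 14: 138 m³ + 2,105 m³ + 3,114 m³ + 1,768 m³ + 9,095 m³ = 16,220 m³ (over)
Week 11–Week 15: 2,105 m³ + 3,114 m³ + 1,768 m³ + 9,095 m³ + 2,089 m³ = 18,171 m³ (over)
Week 12–Week 16: 3,114 m³ + 1,768 m³ + 9,095 m³ + 2,089 m³ + 3,042 m³ = 19,108 m³ (over)
Week 13–Week 17: 1,768 m³ + 9,095 m³ + 2,089 m³ + 3,042 m³ + 589 m³ = 16,583 m³ (over)
Week 14–Week 18: 9,095 m³ + 2,089 m³ + 3,042 m³ + 589 m³ + 1,088 m³ = 15,903 m³ (over)
Week 15–Week 19: 2,089 m³ + 3,042 m³ + 589 m³ + 1,088 m³ + 3,969 m³ = 10,777 m³ (over)
Week 16–Week 20: 3,042 m³ + 589 m³ + 1,088 m³ + 3,969 m³ + 656 m³ = 9,344 m³ (under)
Week 17–Week 21: 589 m³ + 1,088 m³ + 3,969 m³ + 656 m³ + 4,524 m³ = 10,826 m³ (over)
7 windows exceed the threshold.

7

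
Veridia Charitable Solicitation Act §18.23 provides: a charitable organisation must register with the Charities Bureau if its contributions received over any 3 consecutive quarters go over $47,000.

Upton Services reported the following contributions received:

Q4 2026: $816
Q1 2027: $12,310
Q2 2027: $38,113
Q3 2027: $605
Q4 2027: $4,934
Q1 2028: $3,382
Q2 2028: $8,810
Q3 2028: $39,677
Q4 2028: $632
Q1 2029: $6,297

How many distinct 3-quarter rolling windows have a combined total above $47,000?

Q4 2026–Q2 2027: $816 + $12,310 + $38,113 = $51,239 (over)
Q1 2027–Q3 2027: $12,310 + $38,113 + $605 = $51,028 (over)
Q2 2027–Q4 2027: $38,113 + $605 + $4,934 = $43,652 (under)
Q3 2027–Q1 2028: $605 + $4,934 + $3,382 = $8,921 (under)
Q4 2027–Q2 2028: $4,934 + $3,382 + $8,810 = $17,126 (under)
Q1 2028–Q3 2028: $3,382 + $8,810 + $39,677 = $51,869 (over)
Q2 2028–Q4 2028: $8,810 + $39,677 + $632 = $49,119 (over)
Q3 2028–Q1 2029: $39,677 + $632 + $6,297 = $46,606 (under)
4 windows exceed the threshold.

4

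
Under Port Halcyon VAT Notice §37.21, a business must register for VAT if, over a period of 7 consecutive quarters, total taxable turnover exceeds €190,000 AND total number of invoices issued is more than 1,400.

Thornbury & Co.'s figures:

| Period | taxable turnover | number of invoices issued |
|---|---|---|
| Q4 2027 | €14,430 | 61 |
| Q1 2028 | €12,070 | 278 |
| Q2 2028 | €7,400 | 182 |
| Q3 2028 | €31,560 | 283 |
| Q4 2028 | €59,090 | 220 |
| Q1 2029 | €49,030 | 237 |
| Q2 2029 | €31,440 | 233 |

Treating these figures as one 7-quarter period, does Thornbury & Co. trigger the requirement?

Yes

Total taxable turnover: €14,430 + €12,070 + €7,400 + €31,560 + €59,090 + €49,030 + €31,440 = €205,020 (> €190,000).
Total number of invoices issued: 61 + 278 + 182 + 283 + 220 + 237 + 233 = 1,494 (> 1,400).
The test is 'and': both thresholds are exceeded.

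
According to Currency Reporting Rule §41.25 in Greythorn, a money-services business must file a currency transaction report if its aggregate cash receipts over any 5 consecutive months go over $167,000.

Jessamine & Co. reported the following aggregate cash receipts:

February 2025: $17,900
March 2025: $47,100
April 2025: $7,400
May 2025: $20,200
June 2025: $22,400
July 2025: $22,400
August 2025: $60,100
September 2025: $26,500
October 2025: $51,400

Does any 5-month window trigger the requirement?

February 2025–June 2025: $17,900 + $47,100 + $7,400 + $20,200 + $22,400 = $115,000 (under)
March 2025–July 2025: $47,100 + $7,400 + $20,200 + $22,400 + $22,400 = $119,500 (under)
April 2025–August 2025: $7,400 + $20,200 + $22,400 + $22,400 + $60,100 = $132,500 (under)
May 2025–September 2025: $20,200 + $22,400 + $22,400 + $60,100 + $26,500 = $151,600 (under)
June 2025–October 2025: $22,400 + $22,400 + $60,100 + $26,500 + $51,400 = $182,800 (over)
At least one window exceeds $167,000.

Yes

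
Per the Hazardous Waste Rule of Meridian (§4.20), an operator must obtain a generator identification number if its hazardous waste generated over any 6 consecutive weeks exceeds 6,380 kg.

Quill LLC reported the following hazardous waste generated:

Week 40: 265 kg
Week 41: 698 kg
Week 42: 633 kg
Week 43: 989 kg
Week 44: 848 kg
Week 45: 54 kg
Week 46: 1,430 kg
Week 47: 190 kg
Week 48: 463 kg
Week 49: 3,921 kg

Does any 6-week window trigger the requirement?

Week 40–Week 45: 265 kg + 698 kg + 633 kg + 989 kg + 848 kg + 54 kg = 3,487 kg (under)
Week 41–Week 46: 698 kg + 633 kg + 989 kg + 848 kg + 54 kg + 1,430 kg = 4,652 kg (under)
Week 42–Week 47: 633 kg + 989 kg + 848 kg + 54 kg + 1,430 kg + 190 kg = 4,144 kg (under)
Week 43–Week 48: 989 kg + 848 kg + 54 kg + 1,430 kg + 190 kg + 463 kg = 3,974 kg (under)
Week 44–Week 49: 848 kg + 54 kg + 1,430 kg + 190 kg + 463 kg + 3,921 kg = 6,906 kg (over)
At least one window exceeds 6,380 kg.

Yes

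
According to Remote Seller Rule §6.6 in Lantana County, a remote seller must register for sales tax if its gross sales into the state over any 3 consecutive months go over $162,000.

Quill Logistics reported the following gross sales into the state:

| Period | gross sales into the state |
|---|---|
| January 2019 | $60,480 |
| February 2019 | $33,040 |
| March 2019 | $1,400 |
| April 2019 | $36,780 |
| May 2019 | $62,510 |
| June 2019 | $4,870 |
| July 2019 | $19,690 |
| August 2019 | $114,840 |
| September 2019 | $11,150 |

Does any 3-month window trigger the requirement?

No

January 2019–March 2019: $60,480 + $33,040 + $1,400 = $94,920 (under)
February 2019–April 2019: $33,040 + $1,400 + $36,780 = $71,220 (under)
March 2019–May 2019: $1,400 + $36,780 + $62,510 = $100,690 (under)
April 2019–June 2019: $36,780 + $62,510 + $4,870 = $104,160 (under)
May 2019–July 2019: $62,510 + $4,870 + $19,690 = $87,070 (under)
June 2019–August 2019: $4,870 + $19,690 + $114,840 = $139,400 (under)
July 2019–September 2019: $19,690 + $114,840 + $11,150 = $145,680 (under)
No window exceeds $162,000.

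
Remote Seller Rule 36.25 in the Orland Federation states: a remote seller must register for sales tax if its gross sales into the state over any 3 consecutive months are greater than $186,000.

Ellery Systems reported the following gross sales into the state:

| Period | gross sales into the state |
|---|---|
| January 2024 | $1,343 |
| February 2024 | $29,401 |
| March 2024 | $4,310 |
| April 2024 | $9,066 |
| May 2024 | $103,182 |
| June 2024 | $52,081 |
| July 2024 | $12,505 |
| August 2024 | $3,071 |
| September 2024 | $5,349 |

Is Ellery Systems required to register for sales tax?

No

January 2024–March 2024: $1,343 + $29,401 + $4,310 = $35,054 (under)
February 2024–April 2024: $29,401 + $4,310 + $9,066 = $42,777 (under)
March 2024–May 2024: $4,310 + $9,066 + $103,182 = $116,558 (under)
April 2024–June 2024: $9,066 + $103,182 + $52,081 = $164,329 (under)
May 2024–July 2024: $103,182 + $52,081 + $12,505 = $167,768 (under)
June 2024–August 2024: $52,081 + $12,505 + $3,071 = $67,657 (under)
July 2024–September 2024: $12,505 + $3,071 + $5,349 = $20,925 (under)
No window exceeds $186,000.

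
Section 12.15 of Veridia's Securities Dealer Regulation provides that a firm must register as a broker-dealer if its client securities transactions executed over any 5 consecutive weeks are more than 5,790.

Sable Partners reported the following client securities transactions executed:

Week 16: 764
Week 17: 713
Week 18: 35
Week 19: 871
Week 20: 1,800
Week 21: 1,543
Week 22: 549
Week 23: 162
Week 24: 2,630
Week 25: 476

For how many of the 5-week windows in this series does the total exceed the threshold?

Week 16–Week 20: 764 + 713 + 35 + 871 + 1,800 = 4,183 (under)
Week 17–Week 21: 713 + 35 + 871 + 1,800 + 1,543 = 4,962 (under)
Week 18–Week 22: 35 + 871 + 1,800 + 1,543 + 549 = 4,798 (under)
Week 19–Week 23: 871 + 1,800 + 1,543 + 549 + 162 = 4,925 (under)
Week 20–Week 24: 1,800 + 1,543 + 549 + 162 + 2,630 = 6,684 (over)
Week 21–Week 25: 1,543 + 549 + 162 + 2,630 + 476 = 5,360 (under)
1 window exceeds the threshold.

1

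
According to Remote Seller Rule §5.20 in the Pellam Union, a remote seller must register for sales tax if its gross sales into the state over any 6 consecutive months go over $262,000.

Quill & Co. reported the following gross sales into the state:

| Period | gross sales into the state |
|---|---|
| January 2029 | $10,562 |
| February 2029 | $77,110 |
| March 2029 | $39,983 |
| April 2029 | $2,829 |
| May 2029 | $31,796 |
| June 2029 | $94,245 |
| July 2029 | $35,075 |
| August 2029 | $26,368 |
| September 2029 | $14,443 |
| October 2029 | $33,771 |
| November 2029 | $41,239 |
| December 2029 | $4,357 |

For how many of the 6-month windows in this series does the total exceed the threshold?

1

January 2029–June 2029: $10,562 + $77,110 + $39,983 + $2,829 + $31,796 + $94,245 = $256,525 (under)
February 2029–July 2029: $77,110 + $39,983 + $2,829 + $31,796 + $94,245 + $35,075 = $281,038 (over)
March 2029–August 2029: $39,983 + $2,829 + $31,796 + $94,245 + $35,075 + $26,368 = $230,296 (under)
April 2029–September 2029: $2,829 + $31,796 + $94,245 + $35,075 + $26,368 + $14,443 = $204,756 (under)
May 2029–October 2029: $31,796 + $94,245 + $35,075 + $26,368 + $14,443 + $33,771 = $235,698 (under)
June 2029–November 2029: $94,245 + $35,075 + $26,368 + $14,443 + $33,771 + $41,239 = $245,141 (under)
July 2029–December 2029: $35,075 + $26,368 + $14,443 + $33,771 + $41,239 + $4,357 = $155,253 (under)
1 window exceeds the threshold.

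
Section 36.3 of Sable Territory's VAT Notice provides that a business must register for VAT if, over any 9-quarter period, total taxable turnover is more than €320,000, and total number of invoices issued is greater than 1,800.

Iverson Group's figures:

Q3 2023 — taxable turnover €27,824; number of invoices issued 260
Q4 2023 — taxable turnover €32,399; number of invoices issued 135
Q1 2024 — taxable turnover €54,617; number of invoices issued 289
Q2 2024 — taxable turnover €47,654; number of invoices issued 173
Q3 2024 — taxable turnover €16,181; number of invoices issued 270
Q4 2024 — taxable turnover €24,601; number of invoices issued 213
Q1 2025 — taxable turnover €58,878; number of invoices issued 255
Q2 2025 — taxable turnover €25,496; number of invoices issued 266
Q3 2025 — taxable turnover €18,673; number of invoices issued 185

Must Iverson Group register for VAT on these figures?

No

Total taxable turnover: €27,824 + €32,399 + €54,617 + €47,654 + €16,181 + €24,601 + €58,878 + €25,496 + €18,673 = €306,323 (≤ €320,000).
Total number of invoices issued: 260 + 135 + 289 + 173 + 270 + 213 + 255 + 266 + 185 = 2,046 (> 1,800).
The test is 'and': the rule requires both, and at least one is not exceeded.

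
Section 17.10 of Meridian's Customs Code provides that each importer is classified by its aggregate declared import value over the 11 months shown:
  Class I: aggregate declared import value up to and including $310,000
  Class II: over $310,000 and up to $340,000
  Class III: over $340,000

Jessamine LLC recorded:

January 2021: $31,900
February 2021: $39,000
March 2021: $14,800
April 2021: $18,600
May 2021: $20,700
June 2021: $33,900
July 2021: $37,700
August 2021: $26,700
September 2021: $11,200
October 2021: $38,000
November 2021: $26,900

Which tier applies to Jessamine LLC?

Class I

Aggregate declared import value: $31,900 + $39,000 + $14,800 + $18,600 + $20,700 + $33,900 + $37,700 + $26,700 + $11,200 + $38,000 + $26,900 = $299,400.
$299,400 ≤ $310,000, so Class I applies.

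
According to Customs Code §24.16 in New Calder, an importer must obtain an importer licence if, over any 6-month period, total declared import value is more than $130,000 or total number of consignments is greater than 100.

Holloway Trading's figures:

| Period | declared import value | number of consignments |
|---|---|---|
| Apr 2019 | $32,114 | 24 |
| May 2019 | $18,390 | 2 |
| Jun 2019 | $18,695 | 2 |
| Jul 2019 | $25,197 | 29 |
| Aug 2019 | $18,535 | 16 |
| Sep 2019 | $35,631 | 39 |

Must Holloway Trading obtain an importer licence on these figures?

Yes

Total declared import value: $32,114 + $18,390 + $18,695 + $25,197 + $18,535 + $35,631 = $148,562 (> $130,000).
Total number of consignments: 24 + 2 + 2 + 29 + 16 + 39 = 112 (> 100).
The test is 'or': at least one threshold is exceeded.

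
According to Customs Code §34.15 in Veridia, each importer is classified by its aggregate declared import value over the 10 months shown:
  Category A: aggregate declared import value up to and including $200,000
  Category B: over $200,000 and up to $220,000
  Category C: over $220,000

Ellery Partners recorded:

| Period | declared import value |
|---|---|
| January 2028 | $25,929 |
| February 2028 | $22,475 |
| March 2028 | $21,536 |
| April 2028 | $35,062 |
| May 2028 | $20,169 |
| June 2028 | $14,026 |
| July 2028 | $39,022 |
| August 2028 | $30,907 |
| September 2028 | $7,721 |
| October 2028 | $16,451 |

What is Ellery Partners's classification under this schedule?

Aggregate declared import value: $25,929 + $22,475 + $21,536 + $35,062 + $20,169 + $14,026 + $39,022 + $30,907 + $7,721 + $16,451 = $233,298.
$233,298 > $220,000, so Category C applies.

Category C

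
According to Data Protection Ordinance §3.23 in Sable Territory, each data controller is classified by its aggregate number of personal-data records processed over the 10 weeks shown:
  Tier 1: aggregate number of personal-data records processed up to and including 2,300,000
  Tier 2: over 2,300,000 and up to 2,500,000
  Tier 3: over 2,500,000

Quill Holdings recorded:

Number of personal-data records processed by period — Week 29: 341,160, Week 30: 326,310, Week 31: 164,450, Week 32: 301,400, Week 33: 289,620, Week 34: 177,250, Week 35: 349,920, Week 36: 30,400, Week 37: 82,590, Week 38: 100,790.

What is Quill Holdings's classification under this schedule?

Aggregate number of personal-data records processed: 341,160 + 326,310 + 164,450 + 301,400 + 289,620 + 177,250 + 349,920 + 30,400 + 82,590 + 100,790 = 2,163,890.
2,163,890 ≤ 2,300,000, so Tier 1 applies.

Tier 1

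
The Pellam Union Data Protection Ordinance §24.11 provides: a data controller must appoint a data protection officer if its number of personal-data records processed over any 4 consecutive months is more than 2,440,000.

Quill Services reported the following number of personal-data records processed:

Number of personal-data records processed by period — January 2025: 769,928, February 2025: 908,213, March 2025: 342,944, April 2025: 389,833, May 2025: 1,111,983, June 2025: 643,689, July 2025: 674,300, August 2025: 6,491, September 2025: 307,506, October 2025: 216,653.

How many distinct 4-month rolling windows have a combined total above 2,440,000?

January 2025–April 2025: 769,928 + 908,213 + 342,944 + 389,833 = 2,410,918 (under)
February 2025–May 2025: 908,213 + 342,944 + 389,833 + 1,111,983 = 2,752,973 (over)
March 2025–June 2025: 342,944 + 389,833 + 1,111,983 + 643,689 = 2,488,449 (over)
April 2025–July 2025: 389,833 + 1,111,983 + 643,689 + 674,300 = 2,819,805 (over)
May 2025–August 2025: 1,111,983 + 643,689 + 674,300 + 6,491 = 2,436,463 (under)
June 2025–September 2025: 643,689 + 674,300 + 6,491 + 307,506 = 1,631,986 (under)
July 2025–October 2025: 674,300 + 6,491 + 307,506 + 216,653 = 1,204,950 (under)
3 windows exceed the threshold.

3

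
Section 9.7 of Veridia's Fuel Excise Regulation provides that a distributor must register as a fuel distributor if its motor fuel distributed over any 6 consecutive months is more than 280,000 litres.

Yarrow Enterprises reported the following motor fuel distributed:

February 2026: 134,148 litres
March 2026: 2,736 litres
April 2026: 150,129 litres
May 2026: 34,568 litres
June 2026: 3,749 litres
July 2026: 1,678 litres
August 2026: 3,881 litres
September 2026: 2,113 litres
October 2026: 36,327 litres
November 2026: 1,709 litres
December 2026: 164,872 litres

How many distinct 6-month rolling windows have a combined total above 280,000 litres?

1

February 2026–July 2026: 134,148 litres + 2,736 litres + 150,129 litres + 34,568 litres + 3,749 litres + 1,678 litres = 327,008 litres (over)
March 2026–August 2026: 2,736 litres + 150,129 litres + 34,568 litres + 3,749 litres + 1,678 litres + 3,881 litres = 196,741 litres (under)
April 2026–September 2026: 150,129 litres + 34,568 litres + 3,749 litres + 1,678 litres + 3,881 litres + 2,113 litres = 196,118 litres (under)
May 2026–October 2026: 34,568 litres + 3,749 litres + 1,678 litres + 3,881 litres + 2,113 litres + 36,327 litres = 82,316 litres (under)
June 2026–November 2026: 3,749 litres + 1,678 litres + 3,881 litres + 2,113 litres + 36,327 litres + 1,709 litres = 49,457 litres (under)
July 2026–December 2026: 1,678 litres + 3,881 litres + 2,113 litres + 36,327 litres + 1,709 litres + 164,872 litres = 210,580 litres (under)
1 window exceeds the threshold.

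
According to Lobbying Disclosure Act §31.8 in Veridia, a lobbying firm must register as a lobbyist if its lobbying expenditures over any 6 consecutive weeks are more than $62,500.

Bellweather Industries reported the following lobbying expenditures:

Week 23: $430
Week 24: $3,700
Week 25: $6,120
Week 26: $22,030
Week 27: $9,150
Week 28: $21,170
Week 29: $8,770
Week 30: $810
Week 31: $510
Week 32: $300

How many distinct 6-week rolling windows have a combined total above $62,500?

Week 23–Week 28: $430 + $3,700 + $6,120 + $22,030 + $9,150 + $21,170 = $62,600 (over)
Week 24–Week 29: $3,700 + $6,120 + $22,030 + $9,150 + $21,170 + $8,770 = $70,940 (over)
Week 25–Week 30: $6,120 + $22,030 + $9,150 + $21,170 + $8,770 + $810 = $68,050 (over)
Week 26–Week 31: $22,030 + $9,150 + $21,170 + $8,770 + $810 + $510 = $62,440 (under)
Week 27–Week 32: $9,150 + $21,170 + $8,770 + $810 + $510 + $300 = $40,710 (under)
3 windows exceed the threshold.

3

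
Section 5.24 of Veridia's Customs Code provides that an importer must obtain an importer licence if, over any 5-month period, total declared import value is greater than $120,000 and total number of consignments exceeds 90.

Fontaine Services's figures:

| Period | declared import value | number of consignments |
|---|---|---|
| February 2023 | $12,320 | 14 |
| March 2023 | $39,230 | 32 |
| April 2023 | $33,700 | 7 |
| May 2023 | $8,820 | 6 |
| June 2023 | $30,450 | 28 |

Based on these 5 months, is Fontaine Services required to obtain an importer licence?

No

Total declared import value: $12,320 + $39,230 + $33,700 + $8,820 + $30,450 = $124,520 (> $120,000).
Total number of consignments: 14 + 32 + 7 + 6 + 28 = 87 (≤ 90).
The test is 'and': the rule requires both, and at least one is not exceeded.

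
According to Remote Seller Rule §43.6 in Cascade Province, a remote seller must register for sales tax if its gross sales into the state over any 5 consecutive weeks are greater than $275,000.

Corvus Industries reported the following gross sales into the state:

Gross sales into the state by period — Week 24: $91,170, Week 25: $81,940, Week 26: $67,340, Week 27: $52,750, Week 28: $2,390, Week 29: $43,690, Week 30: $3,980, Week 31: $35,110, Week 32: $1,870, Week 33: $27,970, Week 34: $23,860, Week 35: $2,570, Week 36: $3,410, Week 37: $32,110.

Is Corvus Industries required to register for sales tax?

Yes

Week 24–Week 28: $91,170 + $81,940 + $67,340 + $52,750 + $2,390 = $295,590 (over)
Week 25–Week 29: $81,940 + $67,340 + $52,750 + $2,390 + $43,690 = $248,110 (under)
Week 26–Week 30: $67,340 + $52,750 + $2,390 + $43,690 + $3,980 = $170,150 (under)
Week 27–Week 31: $52,750 + $2,390 + $43,690 + $3,980 + $35,110 = $137,920 (under)
Week 28–Week 32: $2,390 + $43,690 + $3,980 + $35,110 + $1,870 = $87,040 (under)
Week 29–Week 33: $43,690 + $3,980 + $35,110 + $1,870 + $27,970 = $112,620 (under)
Week 30–Week 34: $3,980 + $35,110 + $1,870 + $27,970 + $23,860 = $92,790 (under)
Week 31–Week 35: $35,110 + $1,870 + $27,970 + $23,860 + $2,570 = $91,380 (under)
Week 32–Week 36: $1,870 + $27,970 + $23,860 + $2,570 + $3,410 = $59,680 (under)
Week 33–Week 37: $27,970 + $23,860 + $2,570 + $3,410 + $32,110 = $89,920 (under)
At least one window exceeds $275,000.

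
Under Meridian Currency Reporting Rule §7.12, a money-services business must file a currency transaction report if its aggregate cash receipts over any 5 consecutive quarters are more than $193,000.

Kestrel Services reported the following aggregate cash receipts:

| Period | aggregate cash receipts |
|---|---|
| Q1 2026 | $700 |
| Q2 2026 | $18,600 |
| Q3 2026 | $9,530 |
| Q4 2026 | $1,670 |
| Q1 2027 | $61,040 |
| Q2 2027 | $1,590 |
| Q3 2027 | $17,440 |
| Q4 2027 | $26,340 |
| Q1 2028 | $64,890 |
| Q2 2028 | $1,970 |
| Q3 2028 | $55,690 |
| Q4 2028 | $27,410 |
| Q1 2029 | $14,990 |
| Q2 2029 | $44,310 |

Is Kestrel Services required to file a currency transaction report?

No

Q1 2026–Q1 2027: $700 + $18,600 + $9,530 + $1,670 + $61,040 = $91,540 (under)
Q2 2026–Q2 2027: $18,600 + $9,530 + $1,670 + $61,040 + $1,590 = $92,430 (under)
Q3 2026–Q3 2027: $9,530 + $1,670 + $61,040 + $1,590 + $17,440 = $91,270 (under)
Q4 2026–Q4 2027: $1,670 + $61,040 + $1,590 + $17,440 + $26,340 = $108,080 (under)
Q1 2027–Q1 2028: $61,040 + $1,590 + $17,440 + $26,340 + $64,890 = $171,300 (under)
Q2 2027–Q2 2028: $1,590 + $17,440 + $26,340 + $64,890 + $1,970 = $112,230 (under)
Q3 2027–Q3 2028: $17,440 + $26,340 + $64,890 + $1,970 + $55,690 = $166,330 (under)
Q4 2027–Q4 2028: $26,340 + $64,890 + $1,970 + $55,690 + $27,410 = $176,300 (under)
Q1 2028–Q1 2029: $64,890 + $1,970 + $55,690 + $27,410 + $14,990 = $164,950 (under)
Q2 2028–Q2 2029: $1,970 + $55,690 + $27,410 + $14,990 + $44,310 = $144,370 (under)
No window exceeds $193,000.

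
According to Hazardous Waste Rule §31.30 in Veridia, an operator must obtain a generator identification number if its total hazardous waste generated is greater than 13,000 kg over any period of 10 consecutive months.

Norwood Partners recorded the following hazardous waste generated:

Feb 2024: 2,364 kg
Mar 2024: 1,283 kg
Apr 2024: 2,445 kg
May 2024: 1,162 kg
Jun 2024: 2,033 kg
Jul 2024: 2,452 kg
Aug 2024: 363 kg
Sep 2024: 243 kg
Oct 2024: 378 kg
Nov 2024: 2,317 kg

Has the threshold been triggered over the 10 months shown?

Total hazardous waste generated: 2,364 kg + 1,283 kg + 2,445 kg + 1,162 kg + 2,033 kg + 2,452 kg + 363 kg + 243 kg + 378 kg + 2,317 kg = 15,040 kg.
15,040 kg > 13,000 kg, so the threshold is exceeded.

Yes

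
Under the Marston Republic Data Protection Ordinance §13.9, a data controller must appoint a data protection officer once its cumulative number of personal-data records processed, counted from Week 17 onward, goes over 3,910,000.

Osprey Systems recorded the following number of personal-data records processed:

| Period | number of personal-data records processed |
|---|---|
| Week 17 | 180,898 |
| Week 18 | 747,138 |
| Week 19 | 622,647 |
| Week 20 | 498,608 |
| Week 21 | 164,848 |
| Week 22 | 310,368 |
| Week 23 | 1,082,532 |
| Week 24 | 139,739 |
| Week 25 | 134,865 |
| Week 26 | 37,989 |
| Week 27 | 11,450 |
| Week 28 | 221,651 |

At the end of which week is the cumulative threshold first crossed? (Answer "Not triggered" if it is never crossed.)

Week 26

Through Week 17: 180,898
Through Week 18: 928,036
Through Week 19: 1,550,683
Through Week 20: 2,049,291
Through Week 21: 2,214,139
Through Week 22: 2,524,507
Through Week 23: 3,607,039
Through Week 24: 3,746,778
Through Week 25: 3,881,643
Through Week 26: 3,919,632 ← exceeds threshold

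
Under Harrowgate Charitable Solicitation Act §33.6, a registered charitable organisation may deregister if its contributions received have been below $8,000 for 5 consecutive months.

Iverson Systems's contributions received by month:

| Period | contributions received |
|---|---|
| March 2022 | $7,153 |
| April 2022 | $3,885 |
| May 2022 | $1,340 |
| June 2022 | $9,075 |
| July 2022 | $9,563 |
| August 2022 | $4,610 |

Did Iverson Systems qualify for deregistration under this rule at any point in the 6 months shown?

Months below $8,000: March 2022, April 2022, May 2022, August 2022.
Longest run of consecutive months below the threshold: 3.
3 < 5, so Iverson Systems never became eligible.

No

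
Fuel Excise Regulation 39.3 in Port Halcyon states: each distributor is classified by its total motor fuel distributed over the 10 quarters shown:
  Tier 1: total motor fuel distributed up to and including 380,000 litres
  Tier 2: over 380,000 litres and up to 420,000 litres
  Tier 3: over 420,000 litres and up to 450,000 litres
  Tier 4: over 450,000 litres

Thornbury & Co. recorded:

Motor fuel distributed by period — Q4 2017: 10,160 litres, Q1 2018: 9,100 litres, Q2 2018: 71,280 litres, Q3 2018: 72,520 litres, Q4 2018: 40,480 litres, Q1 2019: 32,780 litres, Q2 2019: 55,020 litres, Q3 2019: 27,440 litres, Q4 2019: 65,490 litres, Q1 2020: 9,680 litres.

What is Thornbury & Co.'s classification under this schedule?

Tier 2

Total motor fuel distributed: 10,160 litres + 9,100 litres + 71,280 litres + 72,520 litres + 40,480 litres + 32,780 litres + 55,020 litres + 27,440 litres + 65,490 litres + 9,680 litres = 393,950 litres.
380,000 litres < 393,950 litres ≤ 420,000 litres, so Tier 2 applies.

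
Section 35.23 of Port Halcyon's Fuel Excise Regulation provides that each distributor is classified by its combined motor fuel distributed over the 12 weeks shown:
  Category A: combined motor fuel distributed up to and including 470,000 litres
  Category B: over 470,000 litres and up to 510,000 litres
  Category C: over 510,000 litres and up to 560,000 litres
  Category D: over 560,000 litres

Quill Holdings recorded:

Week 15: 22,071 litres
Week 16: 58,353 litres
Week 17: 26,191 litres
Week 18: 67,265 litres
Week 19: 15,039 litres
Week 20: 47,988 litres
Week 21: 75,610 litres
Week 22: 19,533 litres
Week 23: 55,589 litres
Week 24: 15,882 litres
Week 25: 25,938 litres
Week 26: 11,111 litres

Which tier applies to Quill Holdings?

Combined motor fuel distributed: 22,071 litres + 58,353 litres + 26,191 litres + 67,265 litres + 15,039 litres + 47,988 litres + 75,610 litres + 19,533 litres + 55,589 litres + 15,882 litres + 25,938 litres + 11,111 litres = 440,570 litres.
440,570 litres ≤ 470,000 litres, so Category A applies.

Category A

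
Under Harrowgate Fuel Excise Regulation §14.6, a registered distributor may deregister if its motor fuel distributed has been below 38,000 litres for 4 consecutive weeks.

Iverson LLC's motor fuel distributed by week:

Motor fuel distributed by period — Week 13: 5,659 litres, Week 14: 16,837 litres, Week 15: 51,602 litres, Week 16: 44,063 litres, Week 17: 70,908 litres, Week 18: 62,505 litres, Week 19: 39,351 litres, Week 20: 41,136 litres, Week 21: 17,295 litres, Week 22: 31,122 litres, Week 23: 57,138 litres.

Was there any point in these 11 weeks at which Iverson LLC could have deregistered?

Weeks below 38,000 litres: Week 13, Week 14, Week 21, Week 22.
Longest run of consecutive weeks below the threshold: 2.
2 < 4, so Iverson LLC never became eligible.

No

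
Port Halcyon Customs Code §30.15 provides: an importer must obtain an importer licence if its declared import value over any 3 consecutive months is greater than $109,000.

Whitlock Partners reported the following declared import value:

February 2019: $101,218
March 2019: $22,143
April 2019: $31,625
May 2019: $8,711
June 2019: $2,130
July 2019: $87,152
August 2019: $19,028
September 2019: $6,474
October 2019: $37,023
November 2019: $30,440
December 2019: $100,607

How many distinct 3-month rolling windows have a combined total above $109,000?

3

February 2019–April 2019: $101,218 + $22,143 + $31,625 = $154,986 (over)
March 2019–May 2019: $22,143 + $31,625 + $8,711 = $62,479 (under)
April 2019–June 2019: $31,625 + $8,711 + $2,130 = $42,466 (under)
May 2019–July 2019: $8,711 + $2,130 + $87,152 = $97,993 (under)
June 2019–August 2019: $2,130 + $87,152 + $19,028 = $108,310 (under)
July 2019–September 2019: $87,152 + $19,028 + $6,474 = $112,654 (over)
August 2019–October 2019: $19,028 + $6,474 + $37,023 = $62,525 (under)
September 2019–November 2019: $6,474 + $37,023 + $30,440 = $73,937 (under)
October 2019–December 2019: $37,023 + $30,440 + $100,607 = $168,070 (over)
3 windows exceed the threshold.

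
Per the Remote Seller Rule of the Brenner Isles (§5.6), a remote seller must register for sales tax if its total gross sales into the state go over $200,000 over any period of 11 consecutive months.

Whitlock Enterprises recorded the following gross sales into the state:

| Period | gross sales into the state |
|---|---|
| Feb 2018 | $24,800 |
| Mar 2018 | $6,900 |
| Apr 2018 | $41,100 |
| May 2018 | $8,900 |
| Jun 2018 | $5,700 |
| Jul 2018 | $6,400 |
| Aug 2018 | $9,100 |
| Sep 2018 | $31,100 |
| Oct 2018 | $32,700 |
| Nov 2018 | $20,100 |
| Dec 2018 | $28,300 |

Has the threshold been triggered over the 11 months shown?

Yes

Total gross sales into the state: $24,800 + $6,900 + $41,100 + $8,900 + $5,700 + $6,400 + $9,100 + $31,100 + $32,700 + $20,100 + $28,300 = $215,100.
$215,100 > $200,000, so the threshold is exceeded.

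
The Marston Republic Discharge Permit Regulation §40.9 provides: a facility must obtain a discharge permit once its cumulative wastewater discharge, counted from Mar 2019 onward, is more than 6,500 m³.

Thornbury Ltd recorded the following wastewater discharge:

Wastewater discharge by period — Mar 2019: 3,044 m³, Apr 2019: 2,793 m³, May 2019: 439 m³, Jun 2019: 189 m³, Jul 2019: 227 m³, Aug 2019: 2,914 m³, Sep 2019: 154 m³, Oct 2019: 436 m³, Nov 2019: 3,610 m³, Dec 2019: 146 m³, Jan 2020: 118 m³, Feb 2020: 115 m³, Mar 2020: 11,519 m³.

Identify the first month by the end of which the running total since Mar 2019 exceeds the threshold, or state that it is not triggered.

Through Mar 2019: 3,044 m³
Through Apr 2019: 5,837 m³
Through May 2019: 6,276 m³
Through Jun 2019: 6,465 m³
Through Jul 2019: 6,692 m³ ← exceeds threshold

Jul 2019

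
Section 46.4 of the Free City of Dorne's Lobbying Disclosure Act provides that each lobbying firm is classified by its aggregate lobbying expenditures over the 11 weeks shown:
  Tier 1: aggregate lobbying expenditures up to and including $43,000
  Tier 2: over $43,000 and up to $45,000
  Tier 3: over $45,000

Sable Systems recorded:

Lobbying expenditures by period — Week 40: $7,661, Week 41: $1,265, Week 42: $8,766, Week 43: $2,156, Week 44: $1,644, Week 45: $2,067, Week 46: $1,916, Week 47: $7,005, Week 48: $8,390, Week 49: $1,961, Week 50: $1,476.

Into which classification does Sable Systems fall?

Aggregate lobbying expenditures: $7,661 + $1,265 + $8,766 + $2,156 + $1,644 + $2,067 + $1,916 + $7,005 + $8,390 + $1,961 + $1,476 = $44,307.
$43,000 < $44,307 ≤ $45,000, so Tier 2 applies.

Tier 2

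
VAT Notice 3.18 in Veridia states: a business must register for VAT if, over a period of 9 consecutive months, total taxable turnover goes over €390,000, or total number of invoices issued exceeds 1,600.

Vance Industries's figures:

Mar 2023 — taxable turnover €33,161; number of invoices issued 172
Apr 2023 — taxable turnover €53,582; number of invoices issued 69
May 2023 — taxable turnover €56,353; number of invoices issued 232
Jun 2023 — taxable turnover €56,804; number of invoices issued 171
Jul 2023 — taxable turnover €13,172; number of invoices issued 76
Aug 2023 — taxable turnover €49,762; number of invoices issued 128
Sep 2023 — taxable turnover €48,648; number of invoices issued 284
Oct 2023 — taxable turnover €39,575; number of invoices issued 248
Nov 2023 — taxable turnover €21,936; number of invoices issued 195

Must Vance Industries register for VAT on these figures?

Total taxable turnover: €33,161 + €53,582 + €56,353 + €56,804 + €13,172 + €49,762 + €48,648 + €39,575 + €21,936 = €372,993 (≤ €390,000).
Total number of invoices issued: 172 + 69 + 232 + 171 + 76 + 128 + 284 + 248 + 195 = 1,575 (≤ 1,600).
The test is 'or': neither threshold is exceeded.

No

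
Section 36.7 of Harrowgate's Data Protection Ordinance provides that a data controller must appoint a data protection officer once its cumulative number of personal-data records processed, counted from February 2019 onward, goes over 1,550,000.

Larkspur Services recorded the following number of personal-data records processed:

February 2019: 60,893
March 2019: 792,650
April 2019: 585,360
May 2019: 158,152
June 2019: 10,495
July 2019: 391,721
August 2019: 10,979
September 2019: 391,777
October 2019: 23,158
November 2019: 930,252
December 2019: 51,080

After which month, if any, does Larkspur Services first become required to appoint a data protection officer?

Through February 2019: 60,893
Through March 2019: 853,543
Through April 2019: 1,438,903
Through May 2019: 1,597,055 ← exceeds threshold

May 2019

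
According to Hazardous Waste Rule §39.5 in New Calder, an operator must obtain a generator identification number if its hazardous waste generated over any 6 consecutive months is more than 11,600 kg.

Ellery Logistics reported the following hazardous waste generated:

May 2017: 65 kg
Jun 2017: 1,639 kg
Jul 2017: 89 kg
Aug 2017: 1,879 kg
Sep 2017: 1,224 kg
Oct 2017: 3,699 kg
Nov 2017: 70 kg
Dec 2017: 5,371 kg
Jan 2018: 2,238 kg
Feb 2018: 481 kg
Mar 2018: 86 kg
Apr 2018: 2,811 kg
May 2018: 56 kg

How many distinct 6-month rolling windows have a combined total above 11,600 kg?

May 2017–Oct 2017: 65 kg + 1,639 kg + 89 kg + 1,879 kg + 1,224 kg + 3,699 kg = 8,595 kg (under)
Jun 2017–Nov 2017: 1,639 kg + 89 kg + 1,879 kg + 1,224 kg + 3,699 kg + 70 kg = 8,600 kg (under)
Jul 2017–Dec 2017: 89 kg + 1,879 kg + 1,224 kg + 3,699 kg + 70 kg + 5,371 kg = 12,332 kg (over)
Aug 2017–Jan 2018: 1,879 kg + 1,224 kg + 3,699 kg + 70 kg + 5,371 kg + 2,238 kg = 14,481 kg (over)
Sep 2017–Feb 2018: 1,224 kg + 3,699 kg + 70 kg + 5,371 kg + 2,238 kg + 481 kg = 13,083 kg (over)
Oct 2017–Mar 2018: 3,699 kg + 70 kg + 5,371 kg + 2,238 kg + 481 kg + 86 kg = 11,945 kg (over)
Nov 2017–Apr 2018: 70 kg + 5,371 kg + 2,238 kg + 481 kg + 86 kg + 2,811 kg = 11,057 kg (under)
Dec 2017–May 2018: 5,371 kg + 2,238 kg + 481 kg + 86 kg + 2,811 kg + 56 kg = 11,043 kg (under)
4 windows exceed the threshold.

4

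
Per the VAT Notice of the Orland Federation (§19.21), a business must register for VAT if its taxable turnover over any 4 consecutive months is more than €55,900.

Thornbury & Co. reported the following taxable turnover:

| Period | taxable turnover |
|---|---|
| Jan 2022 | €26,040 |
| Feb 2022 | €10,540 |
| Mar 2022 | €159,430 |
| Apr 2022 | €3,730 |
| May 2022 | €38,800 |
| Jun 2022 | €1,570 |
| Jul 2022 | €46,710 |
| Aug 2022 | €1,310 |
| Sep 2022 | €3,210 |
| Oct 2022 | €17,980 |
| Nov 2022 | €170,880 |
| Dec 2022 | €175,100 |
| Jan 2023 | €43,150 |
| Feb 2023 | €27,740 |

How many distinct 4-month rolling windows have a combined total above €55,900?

10

Jan 2022–Apr 2022: €26,040 + €10,540 + €159,430 + €3,730 = €199,740 (over)
Feb 2022–May 2022: €10,540 + €159,430 + €3,730 + €38,800 = €212,500 (over)
Mar 2022–Jun 2022: €159,430 + €3,730 + €38,800 + €1,570 = €203,530 (over)
Apr 2022–Jul 2022: €3,730 + €38,800 + €1,570 + €46,710 = €90,810 (over)
May 2022–Aug 2022: €38,800 + €1,570 + €46,710 + €1,310 = €88,390 (over)
Jun 2022–Sep 2022: €1,570 + €46,710 + €1,310 + €3,210 = €52,800 (under)
Jul 2022–Oct 2022: €46,710 + €1,310 + €3,210 + €17,980 = €69,210 (over)
Aug 2022–Nov 2022: €1,310 + €3,210 + €17,980 + €170,880 = €193,380 (over)
Sep 2022–Dec 2022: €3,210 + €17,980 + €170,880 + €175,100 = €367,170 (over)
Oct 2022–Jan 2023: €17,980 + €170,880 + €175,100 + €43,150 = €407,110 (over)
Nov 2022–Feb 2023: €170,880 + €175,100 + €43,150 + €27,740 = €416,870 (over)
10 windows exceed the threshold.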